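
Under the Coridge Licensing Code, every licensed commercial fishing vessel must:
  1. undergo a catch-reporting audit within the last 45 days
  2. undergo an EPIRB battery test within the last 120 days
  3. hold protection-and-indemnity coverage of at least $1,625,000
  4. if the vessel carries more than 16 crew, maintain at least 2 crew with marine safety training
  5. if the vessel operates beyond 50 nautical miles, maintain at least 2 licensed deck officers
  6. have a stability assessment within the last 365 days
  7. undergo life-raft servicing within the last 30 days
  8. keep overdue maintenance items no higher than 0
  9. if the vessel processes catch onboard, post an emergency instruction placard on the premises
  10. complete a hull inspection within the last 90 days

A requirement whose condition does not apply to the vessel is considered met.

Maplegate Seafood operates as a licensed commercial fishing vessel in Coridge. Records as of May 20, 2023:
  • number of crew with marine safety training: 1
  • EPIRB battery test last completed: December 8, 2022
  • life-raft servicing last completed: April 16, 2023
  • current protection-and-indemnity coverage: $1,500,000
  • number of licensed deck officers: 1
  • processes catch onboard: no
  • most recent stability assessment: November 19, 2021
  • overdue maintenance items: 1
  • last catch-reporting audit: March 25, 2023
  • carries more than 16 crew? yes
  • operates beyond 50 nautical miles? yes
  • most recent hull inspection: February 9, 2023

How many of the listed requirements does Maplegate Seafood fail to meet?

1. catch-reporting audit 56 days ago vs limit 45 → not met
2. EPIRB battery test 163 days ago vs limit 120 → not met
3. protection-and-indemnity coverage $1,500,000 < $1,625,000 → not met
4. condition 'carries more than 16 crew' holds; crew with marine safety training 1 < 2 → not met
5. condition 'operates beyond 50 nautical miles' holds; licensed deck officers 1 < 2 → not met
6. stability assessment 547 days ago vs limit 365 → not met
7. life-raft servicing 34 days ago vs limit 30 → not met
8. overdue maintenance items 1 > 0 → not met
9. condition 'processes catch onboard' does not hold → requirement n/a → met
10. hull inspection 100 days ago vs limit 90 → not met
Not met: 9 of 10

9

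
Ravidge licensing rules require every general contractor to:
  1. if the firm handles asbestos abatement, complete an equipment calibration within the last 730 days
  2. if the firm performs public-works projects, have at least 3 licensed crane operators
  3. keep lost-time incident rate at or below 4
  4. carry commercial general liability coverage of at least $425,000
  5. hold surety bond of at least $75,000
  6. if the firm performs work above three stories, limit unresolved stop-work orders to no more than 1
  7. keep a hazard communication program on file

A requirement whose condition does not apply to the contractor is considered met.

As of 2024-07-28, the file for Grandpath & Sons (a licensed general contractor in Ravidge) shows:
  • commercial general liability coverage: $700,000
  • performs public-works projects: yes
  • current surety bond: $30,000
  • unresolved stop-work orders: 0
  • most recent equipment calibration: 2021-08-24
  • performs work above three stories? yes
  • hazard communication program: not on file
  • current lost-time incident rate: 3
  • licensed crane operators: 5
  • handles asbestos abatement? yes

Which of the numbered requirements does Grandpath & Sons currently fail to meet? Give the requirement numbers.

1. condition 'handles asbestos abatement' holds; equipment calibration 1069 days ago vs limit 730 → not met
2. condition 'performs public-works projects' holds; licensed crane operators 5 ≥ 3 → met
3. lost-time incident rate 3 ≤ 4 → met
4. commercial general liability coverage $700,000 ≥ $425,000 → met
5. surety bond $30,000 < $75,000 → not met
6. condition 'performs work above three stories' holds; unresolved stop-work orders 0 ≤ 1 → met
7. hazard communication program absent → not met
Not met: 1, 5, 7

1, 5, 7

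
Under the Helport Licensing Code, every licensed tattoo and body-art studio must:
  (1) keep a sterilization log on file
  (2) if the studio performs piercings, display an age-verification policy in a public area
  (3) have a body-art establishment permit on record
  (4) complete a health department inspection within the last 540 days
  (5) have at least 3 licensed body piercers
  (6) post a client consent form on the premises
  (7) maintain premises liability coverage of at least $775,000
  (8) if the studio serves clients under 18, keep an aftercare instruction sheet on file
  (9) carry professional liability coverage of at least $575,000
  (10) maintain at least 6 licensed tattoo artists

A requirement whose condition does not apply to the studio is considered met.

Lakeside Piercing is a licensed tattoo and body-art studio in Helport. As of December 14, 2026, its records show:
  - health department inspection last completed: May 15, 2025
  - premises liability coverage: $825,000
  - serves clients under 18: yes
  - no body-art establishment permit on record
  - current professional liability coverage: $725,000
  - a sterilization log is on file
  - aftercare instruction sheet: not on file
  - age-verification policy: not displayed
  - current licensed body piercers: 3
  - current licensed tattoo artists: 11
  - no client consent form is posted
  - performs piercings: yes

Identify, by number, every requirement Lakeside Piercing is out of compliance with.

2, 3, 4, 6, 8

1. sterilization log present → met
2. condition 'performs piercings' holds; age-verification policy absent → not met
3. body-art establishment permit absent → not met
4. health department inspection 578 days ago vs limit 540 → not met
5. licensed body piercers 3 ≥ 3 → met
6. client consent form absent → not met
7. premises liability coverage $825,000 ≥ $775,000 → met
8. condition 'serves clients under 18' holds; aftercare instruction sheet absent → not met
9. professional liability coverage $725,000 ≥ $575,000 → met
10. licensed tattoo artists 11 ≥ 6 → met
Not met: 2, 3, 4, 6, 8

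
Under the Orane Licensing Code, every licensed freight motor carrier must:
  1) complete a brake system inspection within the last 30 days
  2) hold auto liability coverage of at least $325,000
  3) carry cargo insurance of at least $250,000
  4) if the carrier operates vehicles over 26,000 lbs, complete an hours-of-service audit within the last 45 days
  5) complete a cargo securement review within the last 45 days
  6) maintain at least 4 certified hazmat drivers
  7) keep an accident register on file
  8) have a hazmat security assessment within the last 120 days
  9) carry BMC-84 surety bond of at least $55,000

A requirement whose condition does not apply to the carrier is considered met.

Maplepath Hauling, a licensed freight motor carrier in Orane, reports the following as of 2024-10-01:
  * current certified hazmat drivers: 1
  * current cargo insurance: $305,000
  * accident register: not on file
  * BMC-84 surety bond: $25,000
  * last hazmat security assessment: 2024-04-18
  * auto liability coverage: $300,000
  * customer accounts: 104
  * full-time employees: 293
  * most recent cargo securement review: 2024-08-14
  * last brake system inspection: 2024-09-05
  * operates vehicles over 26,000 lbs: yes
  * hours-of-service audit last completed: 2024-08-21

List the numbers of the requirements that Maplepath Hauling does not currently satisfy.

2, 5, 6, 7, 8, 9

1. brake system inspection 26 days ago vs limit 30 → met
2. auto liability coverage $300,000 < $325,000 → not met
3. cargo insurance $305,000 ≥ $250,000 → met
4. condition 'operates vehicles over 26,000 lbs' holds; hours-of-service audit 41 days ago vs limit 45 → met
5. cargo securement review 48 days ago vs limit 45 → not met
6. certified hazmat drivers 1 < 4 → not met
7. accident register absent → not met
8. hazmat security assessment 166 days ago vs limit 120 → not met
9. BMC-84 surety bond $25,000 < $55,000 → not met
Not met: 2, 5, 6, 7, 8, 9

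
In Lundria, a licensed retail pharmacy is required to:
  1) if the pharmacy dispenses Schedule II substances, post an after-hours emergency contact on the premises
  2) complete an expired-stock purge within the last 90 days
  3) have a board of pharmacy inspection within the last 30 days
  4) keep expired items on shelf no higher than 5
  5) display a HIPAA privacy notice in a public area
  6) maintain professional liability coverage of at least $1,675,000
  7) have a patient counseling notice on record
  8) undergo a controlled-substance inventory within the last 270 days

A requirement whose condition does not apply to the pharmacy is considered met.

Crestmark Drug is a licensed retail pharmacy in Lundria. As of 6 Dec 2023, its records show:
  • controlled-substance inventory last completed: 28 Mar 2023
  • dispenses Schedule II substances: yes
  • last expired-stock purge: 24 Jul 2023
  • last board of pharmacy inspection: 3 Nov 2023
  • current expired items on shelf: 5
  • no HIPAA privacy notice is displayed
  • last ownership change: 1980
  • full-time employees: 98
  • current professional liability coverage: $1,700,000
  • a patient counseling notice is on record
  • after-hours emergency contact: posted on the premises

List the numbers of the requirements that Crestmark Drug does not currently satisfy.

2, 3, 5

1. condition 'dispenses Schedule II substances' holds; after-hours emergency contact present → met
2. expired-stock purge 135 days ago vs limit 90 → not met
3. board of pharmacy inspection 33 days ago vs limit 30 → not met
4. expired items on shelf 5 ≤ 5 → met
5. HIPAA privacy notice absent → not met
6. professional liability coverage $1,700,000 ≥ $1,675,000 → met
7. patient counseling notice present → met
8. controlled-substance inventory 253 days ago vs limit 270 → met
Not met: 2, 3, 5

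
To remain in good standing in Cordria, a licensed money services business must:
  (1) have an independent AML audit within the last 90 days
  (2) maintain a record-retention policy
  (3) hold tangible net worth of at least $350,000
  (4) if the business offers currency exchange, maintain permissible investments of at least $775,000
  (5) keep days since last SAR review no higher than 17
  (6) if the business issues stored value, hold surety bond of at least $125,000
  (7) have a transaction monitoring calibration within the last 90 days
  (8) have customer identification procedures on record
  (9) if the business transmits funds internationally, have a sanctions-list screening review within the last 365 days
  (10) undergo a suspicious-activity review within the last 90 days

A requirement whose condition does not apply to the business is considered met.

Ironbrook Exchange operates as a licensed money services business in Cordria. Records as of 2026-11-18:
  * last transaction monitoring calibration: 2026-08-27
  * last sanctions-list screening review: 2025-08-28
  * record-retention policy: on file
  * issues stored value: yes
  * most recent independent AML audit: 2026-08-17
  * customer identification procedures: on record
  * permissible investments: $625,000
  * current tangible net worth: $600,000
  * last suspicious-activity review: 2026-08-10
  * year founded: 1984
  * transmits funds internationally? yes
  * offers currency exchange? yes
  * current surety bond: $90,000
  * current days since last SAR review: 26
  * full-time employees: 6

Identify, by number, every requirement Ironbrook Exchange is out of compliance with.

1. independent AML audit 93 days ago vs limit 90 → not met
2. record-retention policy present → met
3. tangible net worth $600,000 ≥ $350,000 → met
4. condition 'offers currency exchange' holds; permissible investments $625,000 < $775,000 → not met
5. days since last SAR review 26 > 17 → not met
6. condition 'issues stored value' holds; surety bond $90,000 < $125,000 → not met
7. transaction monitoring calibration 83 days ago vs limit 90 → met
8. customer identification procedures present → met
9. condition 'transmits funds internationally' holds; sanctions-list screening review 447 days ago vs limit 365 → not met
10. suspicious-activity review 100 days ago vs limit 90 → not met
Not met: 1, 4, 5, 6, 9, 10

1, 4, 5, 6, 9, 10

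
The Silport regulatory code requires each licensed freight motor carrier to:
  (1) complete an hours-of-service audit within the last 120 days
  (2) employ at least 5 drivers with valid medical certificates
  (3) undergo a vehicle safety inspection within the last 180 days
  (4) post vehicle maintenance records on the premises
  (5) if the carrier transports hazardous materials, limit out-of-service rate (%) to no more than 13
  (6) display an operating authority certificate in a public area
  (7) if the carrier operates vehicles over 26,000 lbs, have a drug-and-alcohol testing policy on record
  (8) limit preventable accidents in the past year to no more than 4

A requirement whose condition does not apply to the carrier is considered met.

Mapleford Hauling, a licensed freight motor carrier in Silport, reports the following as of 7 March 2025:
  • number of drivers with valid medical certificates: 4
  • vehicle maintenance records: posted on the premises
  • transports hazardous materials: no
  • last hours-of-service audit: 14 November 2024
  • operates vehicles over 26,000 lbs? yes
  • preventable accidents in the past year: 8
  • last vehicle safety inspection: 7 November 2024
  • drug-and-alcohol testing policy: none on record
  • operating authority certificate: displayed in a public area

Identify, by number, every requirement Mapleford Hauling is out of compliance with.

2, 7, 8

1. hours-of-service audit 113 days ago vs limit 120 → met
2. drivers with valid medical certificates 4 < 5 → not met
3. vehicle safety inspection 120 days ago vs limit 180 → met
4. vehicle maintenance records present → met
5. condition 'transports hazardous materials' does not hold → requirement n/a → met
6. operating authority certificate present → met
7. condition 'operates vehicles over 26,000 lbs' holds; drug-and-alcohol testing policy absent → not met
8. preventable accidents in the past year 8 > 4 → not met
Not met: 2, 7, 8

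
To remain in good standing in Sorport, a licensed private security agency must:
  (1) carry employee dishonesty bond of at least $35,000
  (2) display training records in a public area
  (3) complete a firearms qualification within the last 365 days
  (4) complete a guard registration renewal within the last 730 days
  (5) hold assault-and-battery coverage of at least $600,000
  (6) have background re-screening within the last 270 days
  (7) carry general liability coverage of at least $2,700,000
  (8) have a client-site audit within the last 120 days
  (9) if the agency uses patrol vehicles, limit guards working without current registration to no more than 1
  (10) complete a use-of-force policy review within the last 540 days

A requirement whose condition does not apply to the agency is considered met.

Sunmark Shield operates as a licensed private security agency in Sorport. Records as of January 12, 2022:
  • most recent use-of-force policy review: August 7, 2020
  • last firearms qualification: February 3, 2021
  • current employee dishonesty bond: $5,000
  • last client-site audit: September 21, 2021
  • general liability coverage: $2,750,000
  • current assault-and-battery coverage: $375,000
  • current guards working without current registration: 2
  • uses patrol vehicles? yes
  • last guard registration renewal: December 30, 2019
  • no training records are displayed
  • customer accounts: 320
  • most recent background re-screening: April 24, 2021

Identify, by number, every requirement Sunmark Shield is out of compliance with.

1, 2, 4, 5, 9

1. employee dishonesty bond $5,000 < $35,000 → not met
2. training records absent → not met
3. firearms qualification 343 days ago vs limit 365 → met
4. guard registration renewal 744 days ago vs limit 730 → not met
5. assault-and-battery coverage $375,000 < $600,000 → not met
6. background re-screening 263 days ago vs limit 270 → met
7. general liability coverage $2,750,000 ≥ $2,700,000 → met
8. client-site audit 113 days ago vs limit 120 → met
9. condition 'uses patrol vehicles' holds; guards working without current registration 2 > 1 → not met
10. use-of-force policy review 523 days ago vs limit 540 → met
Not met: 1, 2, 4, 5, 9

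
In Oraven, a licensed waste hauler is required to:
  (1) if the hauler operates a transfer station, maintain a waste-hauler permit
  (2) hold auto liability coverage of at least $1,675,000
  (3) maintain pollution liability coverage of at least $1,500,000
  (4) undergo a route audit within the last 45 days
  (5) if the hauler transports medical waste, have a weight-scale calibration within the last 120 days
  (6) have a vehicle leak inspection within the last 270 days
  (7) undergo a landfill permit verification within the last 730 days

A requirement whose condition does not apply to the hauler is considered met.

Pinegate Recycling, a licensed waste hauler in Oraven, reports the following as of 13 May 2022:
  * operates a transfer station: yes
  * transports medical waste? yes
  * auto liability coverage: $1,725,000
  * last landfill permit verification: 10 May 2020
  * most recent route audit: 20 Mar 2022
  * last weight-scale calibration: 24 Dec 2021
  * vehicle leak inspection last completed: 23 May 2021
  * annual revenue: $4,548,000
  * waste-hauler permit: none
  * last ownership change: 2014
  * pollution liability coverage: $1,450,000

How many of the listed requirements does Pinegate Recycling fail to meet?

6

1. condition 'operates a transfer station' holds; waste-hauler permit absent → not met
2. auto liability coverage $1,725,000 ≥ $1,675,000 → met
3. pollution liability coverage $1,450,000 < $1,500,000 → not met
4. route audit 54 days ago vs limit 45 → not met
5. condition 'transports medical waste' holds; weight-scale calibration 140 days ago vs limit 120 → not met
6. vehicle leak inspection 355 days ago vs limit 270 → not met
7. landfill permit verification 733 days ago vs limit 730 → not met
Not met: 6 of 7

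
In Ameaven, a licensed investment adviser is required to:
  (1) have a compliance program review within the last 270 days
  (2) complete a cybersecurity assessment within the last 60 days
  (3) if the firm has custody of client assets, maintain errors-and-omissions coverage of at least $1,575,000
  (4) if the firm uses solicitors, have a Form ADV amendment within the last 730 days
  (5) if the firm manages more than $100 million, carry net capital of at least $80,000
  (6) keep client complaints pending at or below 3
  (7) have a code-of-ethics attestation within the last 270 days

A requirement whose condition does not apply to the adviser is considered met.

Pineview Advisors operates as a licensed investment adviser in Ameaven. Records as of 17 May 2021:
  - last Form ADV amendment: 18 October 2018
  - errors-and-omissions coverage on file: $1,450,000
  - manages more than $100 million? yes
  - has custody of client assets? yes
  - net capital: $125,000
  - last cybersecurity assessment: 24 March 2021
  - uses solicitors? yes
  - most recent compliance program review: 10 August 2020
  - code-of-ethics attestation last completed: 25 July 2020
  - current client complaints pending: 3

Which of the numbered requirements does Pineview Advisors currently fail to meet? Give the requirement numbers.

1. compliance program review 280 days ago vs limit 270 → not met
2. cybersecurity assessment 54 days ago vs limit 60 → met
3. condition 'has custody of client assets' holds; errors-and-omissions coverage $1,450,000 < $1,575,000 → not met
4. condition 'uses solicitors' holds; Form ADV amendment 942 days ago vs limit 730 → not met
5. condition 'manages more than $100 million' holds; net capital $125,000 ≥ $80,000 → met
6. client complaints pending 3 ≤ 3 → met
7. code-of-ethics attestation 296 days ago vs limit 270 → not met
Not met: 1, 3, 4, 7

1, 3, 4, 7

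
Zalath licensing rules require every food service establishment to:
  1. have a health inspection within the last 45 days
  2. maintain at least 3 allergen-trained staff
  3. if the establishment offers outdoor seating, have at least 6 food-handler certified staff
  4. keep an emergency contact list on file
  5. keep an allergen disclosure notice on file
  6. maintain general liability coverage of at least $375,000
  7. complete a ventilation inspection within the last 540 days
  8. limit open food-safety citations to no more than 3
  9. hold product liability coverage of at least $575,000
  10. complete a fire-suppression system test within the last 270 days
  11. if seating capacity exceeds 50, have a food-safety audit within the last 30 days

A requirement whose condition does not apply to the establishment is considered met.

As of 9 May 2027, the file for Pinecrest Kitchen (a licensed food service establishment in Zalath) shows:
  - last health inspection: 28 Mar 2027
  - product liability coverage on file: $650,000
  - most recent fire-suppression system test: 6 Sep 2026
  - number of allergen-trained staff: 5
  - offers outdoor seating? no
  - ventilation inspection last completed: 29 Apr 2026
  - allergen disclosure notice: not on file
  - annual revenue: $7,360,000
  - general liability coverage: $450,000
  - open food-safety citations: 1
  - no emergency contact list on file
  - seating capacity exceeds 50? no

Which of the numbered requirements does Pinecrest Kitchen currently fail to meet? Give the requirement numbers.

1. health inspection 42 days ago vs limit 45 → met
2. allergen-trained staff 5 ≥ 3 → met
3. condition 'offers outdoor seating' does not hold → requirement n/a → met
4. emergency contact list absent → not met
5. allergen disclosure notice absent → not met
6. general liability coverage $450,000 ≥ $375,000 → met
7. ventilation inspection 375 days ago vs limit 540 → met
8. open food-safety citations 1 ≤ 3 → met
9. product liability coverage $650,000 ≥ $575,000 → met
10. fire-suppression system test 245 days ago vs limit 270 → met
11. condition 'seating capacity exceeds 50' does not hold → requirement n/a → met
Not met: 4, 5

4, 5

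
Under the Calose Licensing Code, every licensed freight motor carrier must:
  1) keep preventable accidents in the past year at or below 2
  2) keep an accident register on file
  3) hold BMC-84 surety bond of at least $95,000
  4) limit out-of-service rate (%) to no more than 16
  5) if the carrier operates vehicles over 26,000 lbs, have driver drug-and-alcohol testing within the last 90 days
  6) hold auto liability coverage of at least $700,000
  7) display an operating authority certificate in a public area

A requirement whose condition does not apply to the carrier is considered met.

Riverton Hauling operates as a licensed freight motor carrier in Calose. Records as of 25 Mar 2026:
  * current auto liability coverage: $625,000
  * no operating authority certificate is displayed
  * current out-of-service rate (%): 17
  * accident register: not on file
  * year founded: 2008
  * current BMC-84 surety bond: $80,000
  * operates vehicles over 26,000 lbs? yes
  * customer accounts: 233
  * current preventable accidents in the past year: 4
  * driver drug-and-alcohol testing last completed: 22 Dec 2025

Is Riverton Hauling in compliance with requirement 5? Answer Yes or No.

No

5. condition 'operates vehicles over 26,000 lbs' holds; driver drug-and-alcohol testing 93 days ago vs limit 90 → not met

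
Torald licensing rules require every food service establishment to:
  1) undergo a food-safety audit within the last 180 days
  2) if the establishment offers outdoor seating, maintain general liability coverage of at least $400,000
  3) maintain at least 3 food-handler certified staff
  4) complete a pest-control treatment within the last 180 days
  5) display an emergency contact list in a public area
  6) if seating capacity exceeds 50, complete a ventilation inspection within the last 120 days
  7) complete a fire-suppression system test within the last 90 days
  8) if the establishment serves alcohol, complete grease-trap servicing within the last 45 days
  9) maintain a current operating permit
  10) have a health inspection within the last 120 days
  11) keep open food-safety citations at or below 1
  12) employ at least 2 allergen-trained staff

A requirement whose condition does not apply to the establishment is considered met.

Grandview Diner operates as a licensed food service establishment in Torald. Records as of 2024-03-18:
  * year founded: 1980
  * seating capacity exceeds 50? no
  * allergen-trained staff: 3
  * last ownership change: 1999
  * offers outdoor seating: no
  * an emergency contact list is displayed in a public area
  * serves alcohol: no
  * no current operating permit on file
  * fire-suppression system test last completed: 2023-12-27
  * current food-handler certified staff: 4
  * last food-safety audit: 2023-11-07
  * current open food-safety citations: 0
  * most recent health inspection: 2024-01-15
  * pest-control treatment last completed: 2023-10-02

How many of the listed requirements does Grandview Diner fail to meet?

1

1. food-safety audit 132 days ago vs limit 180 → met
2. condition 'offers outdoor seating' does not hold → requirement n/a → met
3. food-handler certified staff 4 ≥ 3 → met
4. pest-control treatment 168 days ago vs limit 180 → met
5. emergency contact list present → met
6. condition 'seating capacity exceeds 50' does not hold → requirement n/a → met
7. fire-suppression system test 82 days ago vs limit 90 → met
8. condition 'serves alcohol' does not hold → requirement n/a → met
9. current operating permit absent → not met
10. health inspection 63 days ago vs limit 120 → met
11. open food-safety citations 0 ≤ 1 → met
12. allergen-trained staff 3 ≥ 2 → met
Not met: 1 of 12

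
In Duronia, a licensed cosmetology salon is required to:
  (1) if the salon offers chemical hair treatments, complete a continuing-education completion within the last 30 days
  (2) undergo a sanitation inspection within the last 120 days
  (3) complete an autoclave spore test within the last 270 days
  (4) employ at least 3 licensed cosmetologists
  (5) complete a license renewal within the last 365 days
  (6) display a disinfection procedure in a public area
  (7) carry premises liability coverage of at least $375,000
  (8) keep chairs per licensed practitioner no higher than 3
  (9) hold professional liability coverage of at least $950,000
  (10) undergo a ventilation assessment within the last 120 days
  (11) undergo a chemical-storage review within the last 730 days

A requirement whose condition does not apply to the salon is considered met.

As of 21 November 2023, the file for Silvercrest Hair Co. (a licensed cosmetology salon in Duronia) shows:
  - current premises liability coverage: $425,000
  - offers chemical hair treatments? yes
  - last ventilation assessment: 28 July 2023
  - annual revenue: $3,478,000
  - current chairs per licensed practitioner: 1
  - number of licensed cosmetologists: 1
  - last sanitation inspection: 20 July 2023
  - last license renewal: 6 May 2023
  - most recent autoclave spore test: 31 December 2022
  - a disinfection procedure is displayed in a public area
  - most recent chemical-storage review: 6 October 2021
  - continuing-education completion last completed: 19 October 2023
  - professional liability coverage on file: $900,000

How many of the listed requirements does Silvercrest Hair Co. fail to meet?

1. condition 'offers chemical hair treatments' holds; continuing-education completion 33 days ago vs limit 30 → not met
2. sanitation inspection 124 days ago vs limit 120 → not met
3. autoclave spore test 325 days ago vs limit 270 → not met
4. licensed cosmetologists 1 < 3 → not met
5. license renewal 199 days ago vs limit 365 → met
6. disinfection procedure present → met
7. premises liability coverage $425,000 ≥ $375,000 → met
8. chairs per licensed practitioner 1 ≤ 3 → met
9. professional liability coverage $900,000 < $950,000 → not met
10. ventilation assessment 116 days ago vs limit 120 → met
11. chemical-storage review 776 days ago vs limit 730 → not met
Not met: 6 of 11

6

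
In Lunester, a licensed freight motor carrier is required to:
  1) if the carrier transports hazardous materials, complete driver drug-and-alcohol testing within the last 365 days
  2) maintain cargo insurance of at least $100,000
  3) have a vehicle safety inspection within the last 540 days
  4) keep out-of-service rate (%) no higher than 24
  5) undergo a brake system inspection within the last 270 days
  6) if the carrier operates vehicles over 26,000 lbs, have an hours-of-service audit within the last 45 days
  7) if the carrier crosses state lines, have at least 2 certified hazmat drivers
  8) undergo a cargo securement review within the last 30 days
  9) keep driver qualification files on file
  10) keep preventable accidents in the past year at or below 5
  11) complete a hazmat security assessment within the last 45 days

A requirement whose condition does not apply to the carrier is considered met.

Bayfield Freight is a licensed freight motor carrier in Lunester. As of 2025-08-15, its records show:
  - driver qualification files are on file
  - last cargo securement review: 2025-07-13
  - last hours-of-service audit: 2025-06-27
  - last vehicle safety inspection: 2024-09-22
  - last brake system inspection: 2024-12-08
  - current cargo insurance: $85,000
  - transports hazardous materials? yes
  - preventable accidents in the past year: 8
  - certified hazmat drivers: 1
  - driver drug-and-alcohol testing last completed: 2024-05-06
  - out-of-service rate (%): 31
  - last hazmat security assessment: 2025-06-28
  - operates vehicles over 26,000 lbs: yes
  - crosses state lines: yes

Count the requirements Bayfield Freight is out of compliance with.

1. condition 'transports hazardous materials' holds; driver drug-and-alcohol testing 466 days ago vs limit 365 → not met
2. cargo insurance $85,000 < $100,000 → not met
3. vehicle safety inspection 327 days ago vs limit 540 → met
4. out-of-service rate (%) 31 > 24 → not met
5. brake system inspection 250 days ago vs limit 270 → met
6. condition 'operates vehicles over 26,000 lbs' holds; hours-of-service audit 49 days ago vs limit 45 → not met
7. condition 'crosses state lines' holds; certified hazmat drivers 1 < 2 → not met
8. cargo securement review 33 days ago vs limit 30 → not met
9. driver qualification files present → met
10. preventable accidents in the past year 8 > 5 → not met
11. hazmat security assessment 48 days ago vs limit 45 → not met
Not met: 8 of 11

8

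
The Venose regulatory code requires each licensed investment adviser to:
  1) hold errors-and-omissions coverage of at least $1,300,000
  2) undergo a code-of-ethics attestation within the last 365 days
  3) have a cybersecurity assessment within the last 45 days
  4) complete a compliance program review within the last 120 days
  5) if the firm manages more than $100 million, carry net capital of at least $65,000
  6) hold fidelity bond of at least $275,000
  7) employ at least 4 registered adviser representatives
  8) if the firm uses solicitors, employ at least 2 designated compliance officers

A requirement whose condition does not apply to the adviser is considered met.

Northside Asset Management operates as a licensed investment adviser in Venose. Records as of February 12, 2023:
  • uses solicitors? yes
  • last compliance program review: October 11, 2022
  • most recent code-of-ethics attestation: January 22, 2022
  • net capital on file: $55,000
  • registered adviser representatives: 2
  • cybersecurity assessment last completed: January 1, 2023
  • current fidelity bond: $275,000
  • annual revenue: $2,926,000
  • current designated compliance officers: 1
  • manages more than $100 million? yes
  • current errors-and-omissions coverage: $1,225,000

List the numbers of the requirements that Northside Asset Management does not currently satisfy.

1, 2, 4, 5, 7, 8

1. errors-and-omissions coverage $1,225,000 < $1,300,000 → not met
2. code-of-ethics attestation 386 days ago vs limit 365 → not met
3. cybersecurity assessment 42 days ago vs limit 45 → met
4. compliance program review 124 days ago vs limit 120 → not met
5. condition 'manages more than $100 million' holds; net capital $55,000 < $65,000 → not met
6. fidelity bond $275,000 ≥ $275,000 → met
7. registered adviser representatives 2 < 4 → not met
8. condition 'uses solicitors' holds; designated compliance officers 1 < 2 → not met
Not met: 1, 2, 4, 5, 7, 8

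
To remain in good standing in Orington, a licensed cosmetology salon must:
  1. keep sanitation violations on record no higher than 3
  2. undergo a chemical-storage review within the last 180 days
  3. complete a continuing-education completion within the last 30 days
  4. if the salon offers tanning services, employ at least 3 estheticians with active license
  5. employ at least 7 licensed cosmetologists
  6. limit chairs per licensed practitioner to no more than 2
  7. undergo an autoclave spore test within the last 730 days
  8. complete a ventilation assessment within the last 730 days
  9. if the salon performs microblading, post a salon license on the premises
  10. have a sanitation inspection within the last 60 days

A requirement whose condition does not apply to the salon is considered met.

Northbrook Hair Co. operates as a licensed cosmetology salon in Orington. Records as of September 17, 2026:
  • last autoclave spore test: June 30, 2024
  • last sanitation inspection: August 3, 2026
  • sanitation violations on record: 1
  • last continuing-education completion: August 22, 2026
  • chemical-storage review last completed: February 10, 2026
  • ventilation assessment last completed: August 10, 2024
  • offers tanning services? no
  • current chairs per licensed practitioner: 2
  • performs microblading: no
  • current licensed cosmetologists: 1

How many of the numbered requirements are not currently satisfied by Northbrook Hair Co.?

4

1. sanitation violations on record 1 ≤ 3 → met
2. chemical-storage review 219 days ago vs limit 180 → not met
3. continuing-education completion 26 days ago vs limit 30 → met
4. condition 'offers tanning services' does not hold → requirement n/a → met
5. licensed cosmetologists 1 < 7 → not met
6. chairs per licensed practitioner 2 ≤ 2 → met
7. autoclave spore test 809 days ago vs limit 730 → not met
8. ventilation assessment 768 days ago vs limit 730 → not met
9. condition 'performs microblading' does not hold → requirement n/a → met
10. sanitation inspection 45 days ago vs limit 60 → met
Not met: 4 of 10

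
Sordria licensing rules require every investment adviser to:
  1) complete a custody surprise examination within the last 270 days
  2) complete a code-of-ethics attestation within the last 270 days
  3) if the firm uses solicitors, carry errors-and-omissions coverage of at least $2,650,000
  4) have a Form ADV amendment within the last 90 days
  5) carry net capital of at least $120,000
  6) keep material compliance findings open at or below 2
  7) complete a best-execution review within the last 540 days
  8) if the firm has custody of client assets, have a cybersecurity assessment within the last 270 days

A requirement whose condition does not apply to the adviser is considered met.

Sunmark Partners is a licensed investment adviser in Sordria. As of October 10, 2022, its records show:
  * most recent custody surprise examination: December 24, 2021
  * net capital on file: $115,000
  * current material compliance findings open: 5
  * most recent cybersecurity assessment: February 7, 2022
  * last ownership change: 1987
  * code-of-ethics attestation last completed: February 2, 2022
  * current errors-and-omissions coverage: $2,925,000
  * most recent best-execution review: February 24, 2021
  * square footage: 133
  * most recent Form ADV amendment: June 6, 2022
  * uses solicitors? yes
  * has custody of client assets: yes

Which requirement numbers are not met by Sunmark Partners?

1, 4, 5, 6, 7

1. custody surprise examination 290 days ago vs limit 270 → not met
2. code-of-ethics attestation 250 days ago vs limit 270 → met
3. condition 'uses solicitors' holds; errors-and-omissions coverage $2,925,000 ≥ $2,650,000 → met
4. Form ADV amendment 126 days ago vs limit 90 → not met
5. net capital $115,000 < $120,000 → not met
6. material compliance findings open 5 > 2 → not met
7. best-execution review 593 days ago vs limit 540 → not met
8. condition 'has custody of client assets' holds; cybersecurity assessment 245 days ago vs limit 270 → met
Not met: 1, 4, 5, 6, 7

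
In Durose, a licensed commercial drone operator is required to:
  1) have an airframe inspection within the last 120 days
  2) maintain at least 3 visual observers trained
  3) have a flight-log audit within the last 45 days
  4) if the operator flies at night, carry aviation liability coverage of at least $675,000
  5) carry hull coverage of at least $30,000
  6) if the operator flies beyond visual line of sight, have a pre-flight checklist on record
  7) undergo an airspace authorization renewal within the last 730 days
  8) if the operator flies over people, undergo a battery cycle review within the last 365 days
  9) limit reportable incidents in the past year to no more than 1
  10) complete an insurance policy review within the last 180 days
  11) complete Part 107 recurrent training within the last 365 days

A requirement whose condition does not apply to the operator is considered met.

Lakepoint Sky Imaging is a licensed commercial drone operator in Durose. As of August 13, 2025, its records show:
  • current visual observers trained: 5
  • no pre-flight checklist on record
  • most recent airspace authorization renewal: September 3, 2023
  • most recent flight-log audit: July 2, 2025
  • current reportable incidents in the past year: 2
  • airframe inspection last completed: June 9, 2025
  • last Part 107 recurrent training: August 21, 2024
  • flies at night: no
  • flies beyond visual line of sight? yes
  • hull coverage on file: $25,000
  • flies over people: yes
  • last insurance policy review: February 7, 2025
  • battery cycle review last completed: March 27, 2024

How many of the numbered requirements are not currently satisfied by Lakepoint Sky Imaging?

5

1. airframe inspection 65 days ago vs limit 120 → met
2. visual observers trained 5 ≥ 3 → met
3. flight-log audit 42 days ago vs limit 45 → met
4. condition 'flies at night' does not hold → requirement n/a → met
5. hull coverage $25,000 < $30,000 → not met
6. condition 'flies beyond visual line of sight' holds; pre-flight checklist absent → not met
7. airspace authorization renewal 710 days ago vs limit 730 → met
8. condition 'flies over people' holds; battery cycle review 504 days ago vs limit 365 → not met
9. reportable incidents in the past year 2 > 1 → not met
10. insurance policy review 187 days ago vs limit 180 → not met
11. Part 107 recurrent training 357 days ago vs limit 365 → met
Not met: 5 of 11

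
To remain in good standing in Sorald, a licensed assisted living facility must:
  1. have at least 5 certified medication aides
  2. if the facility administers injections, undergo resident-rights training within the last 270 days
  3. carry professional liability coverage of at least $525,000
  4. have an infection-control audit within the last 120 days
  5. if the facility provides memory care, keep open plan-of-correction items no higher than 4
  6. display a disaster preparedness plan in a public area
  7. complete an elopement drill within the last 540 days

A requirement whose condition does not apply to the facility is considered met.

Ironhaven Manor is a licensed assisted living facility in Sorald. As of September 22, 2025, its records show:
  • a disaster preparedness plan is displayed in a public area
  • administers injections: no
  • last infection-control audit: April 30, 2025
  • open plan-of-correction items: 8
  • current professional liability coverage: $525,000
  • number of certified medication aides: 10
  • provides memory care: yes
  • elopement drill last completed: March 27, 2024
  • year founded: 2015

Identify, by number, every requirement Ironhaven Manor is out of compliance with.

4, 5, 7

1. certified medication aides 10 ≥ 5 → met
2. condition 'administers injections' does not hold → requirement n/a → met
3. professional liability coverage $525,000 ≥ $525,000 → met
4. infection-control audit 145 days ago vs limit 120 → not met
5. condition 'provides memory care' holds; open plan-of-correction items 8 > 4 → not met
6. disaster preparedness plan present → met
7. elopement drill 544 days ago vs limit 540 → not met
Not met: 4, 5, 7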